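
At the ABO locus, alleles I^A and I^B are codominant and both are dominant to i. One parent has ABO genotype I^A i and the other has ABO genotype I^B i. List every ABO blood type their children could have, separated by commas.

Gametes from I^A i × I^B i give offspring ABO genotypes I^A I^B, I^A i, I^B i, i i, i.e. phenotypes O, A, B, AB.

O, A, B, AB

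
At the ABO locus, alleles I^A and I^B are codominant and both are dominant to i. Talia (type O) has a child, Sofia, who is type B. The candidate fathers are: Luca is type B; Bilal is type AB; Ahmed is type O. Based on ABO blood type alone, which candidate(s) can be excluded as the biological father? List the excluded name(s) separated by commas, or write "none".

A candidate is excluded only if no genotype consistent with his phenotype could produce a type B child with a type O mother.
Ahmed (type O): no genotype consistent with that phenotype can produce a type-B child with a type-O mother.

Ahmed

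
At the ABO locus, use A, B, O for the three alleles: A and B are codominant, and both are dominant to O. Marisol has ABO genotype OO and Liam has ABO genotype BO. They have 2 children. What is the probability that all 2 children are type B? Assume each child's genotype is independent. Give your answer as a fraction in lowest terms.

ABO cross OO × BO → 1/2 O, 1/2 B.
So P(type B) = 1/2 per child.
All 2 independent: (1/2)^2 = 1/4.

1/4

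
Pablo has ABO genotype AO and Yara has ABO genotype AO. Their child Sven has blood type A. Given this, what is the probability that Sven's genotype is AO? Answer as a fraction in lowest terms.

2/3

Cross AO × AO → 1/4 AA, 1/2 AO, 1/4 OO.
Type-A genotypes among offspring: AA (1/4), AO (1/2); total 3/4.
P(AO | type A) = (1/2) / (3/4) = 2/3.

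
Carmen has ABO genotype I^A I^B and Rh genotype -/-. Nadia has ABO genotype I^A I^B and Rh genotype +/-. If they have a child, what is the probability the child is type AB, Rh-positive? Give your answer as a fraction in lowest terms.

ABO cross I^A I^B × I^A I^B → offspring phenotypes: 1/4 A, 1/4 B, 1/2 AB.
Rh cross -/- × +/- → 1/2 Rh+, 1/2 Rh-.
Independent loci: P(type AB, Rh-positive) = 1/2 × 1/2 = 1/4.

1/4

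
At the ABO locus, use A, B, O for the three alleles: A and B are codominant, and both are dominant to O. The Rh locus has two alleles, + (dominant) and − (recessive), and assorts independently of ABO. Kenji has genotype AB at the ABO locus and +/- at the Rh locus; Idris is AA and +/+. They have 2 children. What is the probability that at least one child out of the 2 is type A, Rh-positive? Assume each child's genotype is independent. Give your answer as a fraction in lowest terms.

ABO cross AB × AA → 1/2 A, 1/2 AB.
Rh cross +/- × +/+ → 1 Rh+; so P(type A, Rh-positive) = 1/2 × 1 = 1/2 per child.
P(none) = (1/2)^2 = 1/4; P(at least one) = 1 − 1/4 = 3/4.

3/4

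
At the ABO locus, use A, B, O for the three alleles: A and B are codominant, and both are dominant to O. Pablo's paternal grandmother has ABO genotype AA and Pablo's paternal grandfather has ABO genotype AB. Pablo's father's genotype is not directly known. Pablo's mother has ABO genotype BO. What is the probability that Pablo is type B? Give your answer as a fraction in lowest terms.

1/4

Pablo's father's ABO genotype from AA × AB: 1/2 AA, 1/2 AB.
Crossing each possibility with the mother BO and summing P(type B): 1/2·0 + 1/2·1/2 = 1/4.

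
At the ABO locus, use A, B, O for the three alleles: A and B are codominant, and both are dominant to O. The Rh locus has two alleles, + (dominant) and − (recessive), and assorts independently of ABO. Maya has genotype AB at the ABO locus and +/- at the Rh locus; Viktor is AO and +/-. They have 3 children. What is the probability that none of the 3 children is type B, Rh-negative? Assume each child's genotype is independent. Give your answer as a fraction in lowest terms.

ABO cross AB × AO → 1/2 A, 1/4 B, 1/4 AB.
Rh cross +/- × +/- → 3/4 Rh+, 1/4 Rh-; so P(type B, Rh-negative) = 1/4 × 1/4 = 1/16 per child.
P(not type B, Rh-negative) = 15/16 for one child; (15/16)^3 = 3375/4096.

3375/4096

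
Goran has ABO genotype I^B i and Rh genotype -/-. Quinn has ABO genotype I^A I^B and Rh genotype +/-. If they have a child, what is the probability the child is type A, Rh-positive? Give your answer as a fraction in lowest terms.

ABO cross I^B i × I^A I^B → offspring phenotypes: 1/4 A, 1/2 B, 1/4 AB.
Rh cross -/- × +/- → 1/2 Rh+, 1/2 Rh-.
Independent loci: P(type A, Rh-positive) = 1/4 × 1/2 = 1/8.

1/8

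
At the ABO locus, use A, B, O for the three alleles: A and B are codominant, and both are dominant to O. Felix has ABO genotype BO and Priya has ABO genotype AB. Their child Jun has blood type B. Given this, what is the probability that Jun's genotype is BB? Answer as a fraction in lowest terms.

Cross BO × AB → 1/4 AB, 1/4 AO, 1/4 BB, 1/4 BO.
Type-B genotypes among offspring: BB (1/4), BO (1/4); total 1/2.
P(BB | type B) = (1/4) / (1/2) = 1/2.

1/2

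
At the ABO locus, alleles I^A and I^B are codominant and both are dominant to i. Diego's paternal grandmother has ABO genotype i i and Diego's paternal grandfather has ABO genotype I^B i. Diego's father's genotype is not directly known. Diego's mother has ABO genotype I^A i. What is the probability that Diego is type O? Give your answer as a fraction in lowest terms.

3/8

Diego's father's ABO genotype from i i × I^B i: 1/2 I^B i, 1/2 i i.
Crossing each possibility with the mother I^A i and summing P(type O): 1/2·1/4 + 1/2·1/2 = 3/8.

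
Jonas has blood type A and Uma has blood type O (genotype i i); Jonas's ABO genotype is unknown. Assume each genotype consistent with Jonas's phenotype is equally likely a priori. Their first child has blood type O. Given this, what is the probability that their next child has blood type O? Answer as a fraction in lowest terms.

1/2

Possible genotypes: Jonas ∈ {I^A I^A, I^A i}; Uma ∈ {i i}.
Weight each parental genotype pair by prior × P(type-O child):
  I^A i × i i: posterior weight 1; P(next child type O) = 1/2.
Weighted sum = 1/2.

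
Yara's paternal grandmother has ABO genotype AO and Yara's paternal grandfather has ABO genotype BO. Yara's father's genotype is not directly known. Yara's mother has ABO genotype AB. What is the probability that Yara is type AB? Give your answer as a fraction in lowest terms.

1/4

Yara's father's ABO genotype from AO × BO: 1/4 AB, 1/4 AO, 1/4 BO, 1/4 OO.
Crossing each possibility with the mother AB and summing P(type AB): 1/4·1/2 + 1/4·1/4 + 1/4·1/4 + 1/4·0 = 1/4.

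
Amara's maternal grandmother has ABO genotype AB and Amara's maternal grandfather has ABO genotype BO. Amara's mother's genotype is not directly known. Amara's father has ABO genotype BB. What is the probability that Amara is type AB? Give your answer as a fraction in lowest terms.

1/4

Amara's mother's ABO genotype from AB × BO: 1/4 AB, 1/4 AO, 1/4 BB, 1/4 BO.
Crossing each possibility with the father BB and summing P(type AB): 1/4·1/2 + 1/4·1/2 + 1/4·0 + 1/4·0 = 1/4.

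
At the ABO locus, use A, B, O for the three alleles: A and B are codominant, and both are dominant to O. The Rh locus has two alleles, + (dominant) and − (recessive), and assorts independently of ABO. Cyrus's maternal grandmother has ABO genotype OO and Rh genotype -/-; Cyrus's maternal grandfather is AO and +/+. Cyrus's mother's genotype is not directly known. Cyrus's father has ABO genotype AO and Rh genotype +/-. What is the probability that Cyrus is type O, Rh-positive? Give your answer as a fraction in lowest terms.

9/32

Cyrus's mother's ABO genotype from OO × AO: 1/2 AO, 1/2 OO.
Crossing each possibility with the father AO and summing P(type O): 1/2·1/4 + 1/2·1/2 = 3/8.
Similarly for Rh via the mother's Rh distribution: P(Rh+) = 3/4.
Independent loci: 3/8 × 3/4 = 9/32.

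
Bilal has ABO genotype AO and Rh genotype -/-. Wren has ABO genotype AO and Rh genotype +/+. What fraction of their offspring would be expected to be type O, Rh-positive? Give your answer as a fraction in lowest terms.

ABO cross AO × AO → offspring phenotypes: 1/4 O, 3/4 A.
Rh cross -/- × +/+ → 1 Rh+.
Independent loci: P(type O, Rh-positive) = 1/4 × 1 = 1/4.

1/4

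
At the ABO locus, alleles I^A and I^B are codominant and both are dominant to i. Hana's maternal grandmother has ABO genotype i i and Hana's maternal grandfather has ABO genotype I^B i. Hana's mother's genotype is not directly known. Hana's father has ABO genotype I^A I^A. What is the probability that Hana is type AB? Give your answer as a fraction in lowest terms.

1/4

Hana's mother's ABO genotype from i i × I^B i: 1/2 I^B i, 1/2 i i.
Crossing each possibility with the father I^A I^A and summing P(type AB): 1/2·1/2 + 1/2·0 = 1/4.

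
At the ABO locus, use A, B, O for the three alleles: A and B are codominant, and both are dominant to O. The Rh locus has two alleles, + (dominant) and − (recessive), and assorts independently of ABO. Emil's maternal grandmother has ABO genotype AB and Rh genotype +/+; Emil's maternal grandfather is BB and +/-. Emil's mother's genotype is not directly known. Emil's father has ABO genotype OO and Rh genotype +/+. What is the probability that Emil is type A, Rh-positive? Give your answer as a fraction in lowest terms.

1/4

Emil's mother's ABO genotype from AB × BB: 1/2 AB, 1/2 BB.
Crossing each possibility with the father OO and summing P(type A): 1/2·1/2 + 1/2·0 = 1/4.
Similarly for Rh via the mother's Rh distribution: P(Rh+) = 1.
Independent loci: 1/4 × 1 = 1/4.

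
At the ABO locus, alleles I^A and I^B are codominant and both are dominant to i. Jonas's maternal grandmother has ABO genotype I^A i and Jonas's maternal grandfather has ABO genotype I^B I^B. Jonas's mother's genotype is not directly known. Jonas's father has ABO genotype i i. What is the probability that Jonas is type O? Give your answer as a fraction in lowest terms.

1/4

Jonas's mother's ABO genotype from I^A i × I^B I^B: 1/2 I^A I^B, 1/2 I^B i.
Crossing each possibility with the father i i and summing P(type O): 1/2·0 + 1/2·1/2 = 1/4.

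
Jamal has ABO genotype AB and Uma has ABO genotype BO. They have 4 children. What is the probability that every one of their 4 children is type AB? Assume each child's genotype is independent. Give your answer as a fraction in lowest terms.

ABO cross AB × BO → 1/4 A, 1/2 B, 1/4 AB.
So P(type AB) = 1/4 per child.
All 4 independent: (1/4)^4 = 1/256.

1/256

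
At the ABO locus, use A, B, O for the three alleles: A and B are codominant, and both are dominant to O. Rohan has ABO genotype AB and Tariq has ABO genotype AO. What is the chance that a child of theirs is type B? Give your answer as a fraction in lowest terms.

ABO cross AB × AO → offspring phenotypes: 1/2 A, 1/4 B, 1/4 AB.
So P(type B) = 1/4.

1/4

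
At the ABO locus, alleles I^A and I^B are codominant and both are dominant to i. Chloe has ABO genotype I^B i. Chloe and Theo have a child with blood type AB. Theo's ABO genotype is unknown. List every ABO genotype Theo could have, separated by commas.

I^A I^A, I^A I^B, I^A i

For each candidate genotype of Theo, check whether crossing it with I^B i can produce every observed child phenotype.
  I^A I^A → possible child types {A, AB} ✓
  I^A I^B → possible child types {A, B, AB} ✓
  I^A i → possible child types {O, A, B, AB} ✓
  I^B I^B → possible child types {B} ✗
  I^B i → possible child types {O, B} ✗
  i i → possible child types {O, B} ✗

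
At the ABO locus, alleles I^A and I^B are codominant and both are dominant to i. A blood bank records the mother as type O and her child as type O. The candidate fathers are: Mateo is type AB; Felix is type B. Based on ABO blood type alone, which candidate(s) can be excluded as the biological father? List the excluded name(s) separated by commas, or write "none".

A candidate is excluded only if no genotype consistent with his phenotype could produce a type O child with a type O mother.
Mateo (type AB): no genotype consistent with that phenotype can produce a type-O child with a type-O mother.

Mateo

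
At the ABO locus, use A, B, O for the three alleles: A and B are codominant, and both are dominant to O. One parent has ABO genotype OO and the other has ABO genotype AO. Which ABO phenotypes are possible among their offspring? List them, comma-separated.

Gametes from OO × AO give offspring ABO genotypes AO, OO, i.e. phenotypes O, A.

O, A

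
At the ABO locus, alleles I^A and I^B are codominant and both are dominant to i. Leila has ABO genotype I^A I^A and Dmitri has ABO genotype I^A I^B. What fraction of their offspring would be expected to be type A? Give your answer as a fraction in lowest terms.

1/2

ABO cross I^A I^A × I^A I^B → offspring phenotypes: 1/2 A, 1/2 AB.
So P(type A) = 1/2.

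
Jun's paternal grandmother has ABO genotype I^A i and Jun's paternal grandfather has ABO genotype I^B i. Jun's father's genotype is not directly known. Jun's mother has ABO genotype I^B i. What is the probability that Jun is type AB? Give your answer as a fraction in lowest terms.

Jun's father's ABO genotype from I^A i × I^B i: 1/4 I^A I^B, 1/4 I^A i, 1/4 I^B i, 1/4 i i.
Crossing each possibility with the mother I^B i and summing P(type AB): 1/4·1/4 + 1/4·1/4 + 1/4·0 + 1/4·0 = 1/8.

1/8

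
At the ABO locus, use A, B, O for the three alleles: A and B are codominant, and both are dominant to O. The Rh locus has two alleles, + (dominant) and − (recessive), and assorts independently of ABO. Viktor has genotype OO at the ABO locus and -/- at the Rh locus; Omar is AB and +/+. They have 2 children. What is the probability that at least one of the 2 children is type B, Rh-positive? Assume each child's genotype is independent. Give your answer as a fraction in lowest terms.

3/4

ABO cross OO × AB → 1/2 A, 1/2 B.
Rh cross -/- × +/+ → 1 Rh+; so P(type B, Rh-positive) = 1/2 × 1 = 1/2 per child.
P(none) = (1/2)^2 = 1/4; P(at least one) = 1 − 1/4 = 3/4.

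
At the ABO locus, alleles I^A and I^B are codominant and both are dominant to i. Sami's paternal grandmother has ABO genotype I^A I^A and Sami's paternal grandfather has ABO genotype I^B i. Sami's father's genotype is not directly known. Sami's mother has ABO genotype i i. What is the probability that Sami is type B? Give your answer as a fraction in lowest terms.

1/4

Sami's father's ABO genotype from I^A I^A × I^B i: 1/2 I^A I^B, 1/2 I^A i.
Crossing each possibility with the mother i i and summing P(type B): 1/2·1/2 + 1/2·0 = 1/4.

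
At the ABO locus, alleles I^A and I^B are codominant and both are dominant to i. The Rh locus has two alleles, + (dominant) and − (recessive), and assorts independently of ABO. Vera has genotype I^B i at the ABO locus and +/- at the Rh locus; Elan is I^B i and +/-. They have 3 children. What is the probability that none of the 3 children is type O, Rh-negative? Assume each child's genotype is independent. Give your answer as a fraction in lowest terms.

3375/4096

ABO cross I^B i × I^B i → 1/4 O, 3/4 B.
Rh cross +/- × +/- → 3/4 Rh+, 1/4 Rh-; so P(type O, Rh-negative) = 1/4 × 1/4 = 1/16 per child.
P(not type O, Rh-negative) = 15/16 for one child; (15/16)^3 = 3375/4096.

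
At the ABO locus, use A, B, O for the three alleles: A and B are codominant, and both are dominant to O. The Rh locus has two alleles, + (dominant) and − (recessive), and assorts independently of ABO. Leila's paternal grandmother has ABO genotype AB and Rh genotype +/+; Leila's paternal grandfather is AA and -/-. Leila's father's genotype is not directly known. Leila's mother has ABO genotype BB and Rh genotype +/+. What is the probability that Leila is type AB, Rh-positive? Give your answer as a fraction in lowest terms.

3/4

Leila's father's ABO genotype from AB × AA: 1/2 AA, 1/2 AB.
Crossing each possibility with the mother BB and summing P(type AB): 1/2·1 + 1/2·1/2 = 3/4.
Similarly for Rh via the father's Rh distribution: P(Rh+) = 1.
Independent loci: 3/4 × 1 = 3/4.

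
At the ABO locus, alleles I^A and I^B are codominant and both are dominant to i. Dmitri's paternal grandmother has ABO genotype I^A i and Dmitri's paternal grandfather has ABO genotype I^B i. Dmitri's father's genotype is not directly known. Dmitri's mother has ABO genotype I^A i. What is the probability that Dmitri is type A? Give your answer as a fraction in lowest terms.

Dmitri's father's ABO genotype from I^A i × I^B i: 1/4 I^A I^B, 1/4 I^A i, 1/4 I^B i, 1/4 i i.
Crossing each possibility with the mother I^A i and summing P(type A): 1/4·1/2 + 1/4·3/4 + 1/4·1/4 + 1/4·1/2 = 1/2.

1/2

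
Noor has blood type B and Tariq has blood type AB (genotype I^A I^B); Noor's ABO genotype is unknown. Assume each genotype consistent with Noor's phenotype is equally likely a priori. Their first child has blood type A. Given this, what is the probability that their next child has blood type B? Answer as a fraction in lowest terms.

1/2

Possible genotypes: Noor ∈ {I^B I^B, I^B i}; Tariq ∈ {I^A I^B}.
Weight each parental genotype pair by prior × P(type-A child):
  I^B i × I^A I^B: posterior weight 1; P(next child type B) = 1/2.
Weighted sum = 1/2.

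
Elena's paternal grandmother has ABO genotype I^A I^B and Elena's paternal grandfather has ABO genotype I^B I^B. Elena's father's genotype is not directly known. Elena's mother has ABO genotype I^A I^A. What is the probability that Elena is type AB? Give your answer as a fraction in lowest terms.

3/4

Elena's father's ABO genotype from I^A I^B × I^B I^B: 1/2 I^A I^B, 1/2 I^B I^B.
Crossing each possibility with the mother I^A I^A and summing P(type AB): 1/2·1/2 + 1/2·1 = 3/4.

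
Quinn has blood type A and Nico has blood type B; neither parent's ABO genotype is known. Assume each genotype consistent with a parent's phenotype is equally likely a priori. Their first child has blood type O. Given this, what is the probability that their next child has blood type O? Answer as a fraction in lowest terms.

1/4

Possible genotypes: Quinn ∈ {I^A I^A, I^A i}; Nico ∈ {I^B I^B, I^B i}.
Weight each parental genotype pair by prior × P(type-O child):
  I^A i × I^B i: posterior weight 1; P(next child type O) = 1/4.
Weighted sum = 1/4.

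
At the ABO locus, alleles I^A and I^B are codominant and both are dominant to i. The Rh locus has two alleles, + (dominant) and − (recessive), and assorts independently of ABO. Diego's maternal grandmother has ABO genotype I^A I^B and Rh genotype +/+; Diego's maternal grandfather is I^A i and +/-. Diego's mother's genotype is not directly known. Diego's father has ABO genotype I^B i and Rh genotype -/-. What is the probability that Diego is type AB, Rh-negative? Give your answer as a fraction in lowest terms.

1/16

Diego's mother's ABO genotype from I^A I^B × I^A i: 1/4 I^A I^A, 1/4 I^A I^B, 1/4 I^A i, 1/4 I^B i.
Crossing each possibility with the father I^B i and summing P(type AB): 1/4·1/2 + 1/4·1/4 + 1/4·1/4 + 1/4·0 = 1/4.
Similarly for Rh via the mother's Rh distribution: P(Rh-) = 1/4.
Independent loci: 1/4 × 1/4 = 1/16.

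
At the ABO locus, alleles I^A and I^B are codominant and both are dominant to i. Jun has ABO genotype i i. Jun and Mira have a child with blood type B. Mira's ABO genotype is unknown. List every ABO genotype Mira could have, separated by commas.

For each candidate genotype of Mira, check whether crossing it with i i can produce every observed child phenotype.
  I^A I^A → possible child types {A} ✗
  I^A I^B → possible child types {A, B} ✓
  I^A i → possible child types {O, A} ✗
  I^B I^B → possible child types {B} ✓
  I^B i → possible child types {O, B} ✓
  i i → possible child types {O} ✗

I^A I^B, I^B I^B, I^B i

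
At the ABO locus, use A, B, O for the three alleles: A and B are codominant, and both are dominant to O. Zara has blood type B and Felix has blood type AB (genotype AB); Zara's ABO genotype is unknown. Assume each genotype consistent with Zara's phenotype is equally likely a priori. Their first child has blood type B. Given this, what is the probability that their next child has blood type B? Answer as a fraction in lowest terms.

1/2

Possible genotypes: Zara ∈ {BB, BO}; Felix ∈ {AB}.
Weight each parental genotype pair by prior × P(type-B child):
  BB × AB: posterior weight 1/2; P(next child type B) = 1/2.
  BO × AB: posterior weight 1/2; P(next child type B) = 1/2.
Weighted sum = 1/2.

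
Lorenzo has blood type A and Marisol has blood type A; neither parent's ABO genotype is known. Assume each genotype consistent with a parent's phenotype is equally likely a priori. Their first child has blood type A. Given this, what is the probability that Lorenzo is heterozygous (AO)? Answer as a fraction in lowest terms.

7/15

Possible genotypes: Lorenzo ∈ {AA, AO}; Marisol ∈ {AA, AO}.
Weight each parental genotype pair by prior × P(type-A child):
  AA × AA: posterior weight 4/15.
  AA × AO: posterior weight 4/15.
  AO × AA: posterior weight 4/15.
  AO × AO: posterior weight 1/5.
Sum the posterior weight over pairs where Lorenzo is AO: 7/15.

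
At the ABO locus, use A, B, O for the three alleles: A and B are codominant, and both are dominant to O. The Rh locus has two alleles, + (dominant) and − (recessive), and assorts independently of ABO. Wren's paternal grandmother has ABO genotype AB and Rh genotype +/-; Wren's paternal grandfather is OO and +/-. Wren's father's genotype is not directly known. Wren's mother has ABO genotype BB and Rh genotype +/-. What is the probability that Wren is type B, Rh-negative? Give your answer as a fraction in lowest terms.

3/16

Wren's father's ABO genotype from AB × OO: 1/2 AO, 1/2 BO.
Crossing each possibility with the mother BB and summing P(type B): 1/2·1/2 + 1/2·1 = 3/4.
Similarly for Rh via the father's Rh distribution: P(Rh-) = 1/4.
Independent loci: 3/4 × 1/4 = 3/16.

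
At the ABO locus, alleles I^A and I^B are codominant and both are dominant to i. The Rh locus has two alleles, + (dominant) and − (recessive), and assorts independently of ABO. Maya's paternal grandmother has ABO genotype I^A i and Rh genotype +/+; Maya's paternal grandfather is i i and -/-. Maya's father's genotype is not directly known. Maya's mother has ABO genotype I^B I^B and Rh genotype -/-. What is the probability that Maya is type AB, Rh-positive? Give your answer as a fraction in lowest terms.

1/8

Maya's father's ABO genotype from I^A i × i i: 1/2 I^A i, 1/2 i i.
Crossing each possibility with the mother I^B I^B and summing P(type AB): 1/2·1/2 + 1/2·0 = 1/4.
Similarly for Rh via the father's Rh distribution: P(Rh+) = 1/2.
Independent loci: 1/4 × 1/2 = 1/8.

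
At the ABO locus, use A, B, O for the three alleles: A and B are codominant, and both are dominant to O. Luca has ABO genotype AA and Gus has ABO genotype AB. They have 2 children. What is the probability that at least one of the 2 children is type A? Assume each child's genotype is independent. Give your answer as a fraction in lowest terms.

ABO cross AA × AB → 1/2 A, 1/2 AB.
So P(type A) = 1/2 per child.
P(none) = (1/2)^2 = 1/4; P(at least one) = 1 − 1/4 = 3/4.

3/4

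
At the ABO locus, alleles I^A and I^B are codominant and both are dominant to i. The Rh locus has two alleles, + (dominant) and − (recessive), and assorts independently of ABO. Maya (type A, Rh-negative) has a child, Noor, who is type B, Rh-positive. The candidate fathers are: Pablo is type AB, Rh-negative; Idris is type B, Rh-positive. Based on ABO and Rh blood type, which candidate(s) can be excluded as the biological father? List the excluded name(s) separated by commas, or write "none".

Pablo

A candidate is excluded only if no genotype consistent with his phenotype could produce a type B, Rh-positive child with a type A, Rh-negative mother.
Pablo (type AB, Rh-): no genotype consistent with that phenotype can produce a type-B Rh+ child with a type-A mother.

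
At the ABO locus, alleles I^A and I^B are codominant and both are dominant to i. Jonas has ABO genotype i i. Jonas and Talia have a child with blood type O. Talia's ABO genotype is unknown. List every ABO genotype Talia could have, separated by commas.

I^A i, I^B i, i i

For each candidate genotype of Talia, check whether crossing it with i i can produce every observed child phenotype.
  I^A I^A → possible child types {A} ✗
  I^A I^B → possible child types {A, B} ✗
  I^A i → possible child types {O, A} ✓
  I^B I^B → possible child types {B} ✗
  I^B i → possible child types {O, B} ✓
  i i → possible child types {O} ✓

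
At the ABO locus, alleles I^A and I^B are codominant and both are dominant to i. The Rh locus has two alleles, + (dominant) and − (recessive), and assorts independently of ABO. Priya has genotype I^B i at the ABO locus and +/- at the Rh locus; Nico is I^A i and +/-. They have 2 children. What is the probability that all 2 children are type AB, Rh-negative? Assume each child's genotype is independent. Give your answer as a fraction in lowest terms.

1/256

ABO cross I^B i × I^A i → 1/4 O, 1/4 A, 1/4 B, 1/4 AB.
Rh cross +/- × +/- → 3/4 Rh+, 1/4 Rh-; so P(type AB, Rh-negative) = 1/4 × 1/4 = 1/16 per child.
All 2 independent: (1/16)^2 = 1/256.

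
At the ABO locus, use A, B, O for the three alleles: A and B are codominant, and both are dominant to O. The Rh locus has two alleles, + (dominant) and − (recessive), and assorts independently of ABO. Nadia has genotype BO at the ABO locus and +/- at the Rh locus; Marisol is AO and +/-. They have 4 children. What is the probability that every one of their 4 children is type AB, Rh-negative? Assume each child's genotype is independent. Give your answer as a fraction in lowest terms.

ABO cross BO × AO → 1/4 O, 1/4 A, 1/4 B, 1/4 AB.
Rh cross +/- × +/- → 3/4 Rh+, 1/4 Rh-; so P(type AB, Rh-negative) = 1/4 × 1/4 = 1/16 per child.
All 4 independent: (1/16)^4 = 1/65536.

1/65536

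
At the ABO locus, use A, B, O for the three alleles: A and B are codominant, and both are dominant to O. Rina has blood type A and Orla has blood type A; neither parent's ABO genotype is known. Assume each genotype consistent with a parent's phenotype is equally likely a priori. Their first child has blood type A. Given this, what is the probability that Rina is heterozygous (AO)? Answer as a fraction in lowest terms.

7/15

Possible genotypes: Rina ∈ {AA, AO}; Orla ∈ {AA, AO}.
Weight each parental genotype pair by prior × P(type-A child):
  AA × AA: posterior weight 4/15.
  AA × AO: posterior weight 4/15.
  AO × AA: posterior weight 4/15.
  AO × AO: posterior weight 1/5.
Sum the posterior weight over pairs where Rina is AO: 7/15.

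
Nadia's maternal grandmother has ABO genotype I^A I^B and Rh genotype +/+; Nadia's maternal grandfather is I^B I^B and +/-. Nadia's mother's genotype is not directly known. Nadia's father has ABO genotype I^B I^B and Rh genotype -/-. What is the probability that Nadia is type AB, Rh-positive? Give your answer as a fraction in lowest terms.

Nadia's mother's ABO genotype from I^A I^B × I^B I^B: 1/2 I^A I^B, 1/2 I^B I^B.
Crossing each possibility with the father I^B I^B and summing P(type AB): 1/2·1/2 + 1/2·0 = 1/4.
Similarly for Rh via the mother's Rh distribution: P(Rh+) = 3/4.
Independent loci: 1/4 × 3/4 = 3/16.

3/16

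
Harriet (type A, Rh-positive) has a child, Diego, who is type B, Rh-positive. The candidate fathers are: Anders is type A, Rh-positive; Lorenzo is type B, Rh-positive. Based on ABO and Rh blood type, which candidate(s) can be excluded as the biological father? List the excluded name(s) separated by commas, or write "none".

A candidate is excluded only if no genotype consistent with his phenotype could produce a type B, Rh-positive child with a type A, Rh-positive mother.
Anders (type A, Rh+): no genotype consistent with that phenotype can produce a type-B Rh+ child with a type-A mother.

Anders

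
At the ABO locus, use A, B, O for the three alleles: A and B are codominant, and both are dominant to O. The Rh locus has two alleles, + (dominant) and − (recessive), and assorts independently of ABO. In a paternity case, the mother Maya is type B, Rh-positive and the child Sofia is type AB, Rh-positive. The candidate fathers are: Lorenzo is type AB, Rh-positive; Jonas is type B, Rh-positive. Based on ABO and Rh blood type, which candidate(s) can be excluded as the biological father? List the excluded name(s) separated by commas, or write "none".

A candidate is excluded only if no genotype consistent with his phenotype could produce a type AB, Rh-positive child with a type B, Rh-positive mother.
Jonas (type B, Rh+): no genotype consistent with that phenotype can produce a type-AB Rh+ child with a type-B mother.

Jonas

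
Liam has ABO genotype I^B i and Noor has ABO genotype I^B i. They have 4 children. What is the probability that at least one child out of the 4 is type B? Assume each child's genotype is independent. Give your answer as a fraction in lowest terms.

255/256

ABO cross I^B i × I^B i → 1/4 O, 3/4 B.
So P(type B) = 3/4 per child.
P(none) = (1/4)^4 = 1/256; P(at least one) = 1 − 1/256 = 255/256.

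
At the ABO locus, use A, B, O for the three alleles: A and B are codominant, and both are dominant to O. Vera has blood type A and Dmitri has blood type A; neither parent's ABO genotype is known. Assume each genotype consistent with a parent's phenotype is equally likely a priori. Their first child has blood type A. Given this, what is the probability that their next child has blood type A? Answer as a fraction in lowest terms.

19/20

Possible genotypes: Vera ∈ {AA, AO}; Dmitri ∈ {AA, AO}.
Weight each parental genotype pair by prior × P(type-A child):
  AA × AA: posterior weight 4/15; P(next child type A) = 1.
  AA × AO: posterior weight 4/15; P(next child type A) = 1.
  AO × AA: posterior weight 4/15; P(next child type A) = 1.
  AO × AO: posterior weight 1/5; P(next child type A) = 3/4.
Weighted sum = 19/20.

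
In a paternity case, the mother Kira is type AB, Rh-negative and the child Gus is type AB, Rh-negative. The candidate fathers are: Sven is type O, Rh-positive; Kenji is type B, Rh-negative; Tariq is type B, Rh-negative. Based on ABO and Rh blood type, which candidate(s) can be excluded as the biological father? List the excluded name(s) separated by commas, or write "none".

Sven

A candidate is excluded only if no genotype consistent with his phenotype could produce a type AB, Rh-negative child with a type AB, Rh-negative mother.
Sven (type O, Rh+): no genotype consistent with that phenotype can produce a type-AB Rh- child with a type-AB mother.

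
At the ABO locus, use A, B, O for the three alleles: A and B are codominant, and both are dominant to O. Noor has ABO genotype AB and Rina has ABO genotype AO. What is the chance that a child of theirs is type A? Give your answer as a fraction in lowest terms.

ABO cross AB × AO → offspring phenotypes: 1/2 A, 1/4 B, 1/4 AB.
So P(type A) = 1/2.

1/2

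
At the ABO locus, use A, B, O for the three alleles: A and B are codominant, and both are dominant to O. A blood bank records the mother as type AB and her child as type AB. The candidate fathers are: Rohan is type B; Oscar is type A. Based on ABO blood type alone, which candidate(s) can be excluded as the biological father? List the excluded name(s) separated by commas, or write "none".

none

A candidate is excluded only if no genotype consistent with his phenotype could produce a type AB child with a type AB mother.
Every candidate has at least one consistent genotype combination, so none can be excluded.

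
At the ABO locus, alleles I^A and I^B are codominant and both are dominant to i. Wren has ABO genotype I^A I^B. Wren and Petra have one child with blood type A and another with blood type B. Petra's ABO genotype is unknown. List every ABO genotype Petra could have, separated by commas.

For each candidate genotype of Petra, check whether crossing it with I^A I^B can produce every observed child phenotype.
  I^A I^A → possible child types {A, AB} ✗
  I^A I^B → possible child types {A, B, AB} ✓
  I^A i → possible child types {A, B, AB} ✓
  I^B I^B → possible child types {B, AB} ✗
  I^B i → possible child types {A, B, AB} ✓
  i i → possible child types {A, B} ✓

I^A I^B, I^A i, I^B i, i i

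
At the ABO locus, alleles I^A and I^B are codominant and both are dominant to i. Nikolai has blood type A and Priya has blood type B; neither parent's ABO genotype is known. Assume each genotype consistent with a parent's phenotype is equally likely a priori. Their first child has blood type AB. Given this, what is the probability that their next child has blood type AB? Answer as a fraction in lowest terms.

Possible genotypes: Nikolai ∈ {I^A I^A, I^A i}; Priya ∈ {I^B I^B, I^B i}.
Weight each parental genotype pair by prior × P(type-AB child):
  I^A I^A × I^B I^B: posterior weight 4/9; P(next child type AB) = 1.
  I^A I^A × I^B i: posterior weight 2/9; P(next child type AB) = 1/2.
  I^A i × I^B I^B: posterior weight 2/9; P(next child type AB) = 1/2.
  I^A i × I^B i: posterior weight 1/9; P(next child type AB) = 1/4.
Weighted sum = 25/36.

25/36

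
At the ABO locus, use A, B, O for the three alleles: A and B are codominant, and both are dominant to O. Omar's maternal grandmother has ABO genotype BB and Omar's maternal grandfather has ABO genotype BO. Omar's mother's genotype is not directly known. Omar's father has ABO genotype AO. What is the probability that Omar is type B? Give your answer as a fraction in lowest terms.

Omar's mother's ABO genotype from BB × BO: 1/2 BB, 1/2 BO.
Crossing each possibility with the father AO and summing P(type B): 1/2·1/2 + 1/2·1/4 = 3/8.

3/8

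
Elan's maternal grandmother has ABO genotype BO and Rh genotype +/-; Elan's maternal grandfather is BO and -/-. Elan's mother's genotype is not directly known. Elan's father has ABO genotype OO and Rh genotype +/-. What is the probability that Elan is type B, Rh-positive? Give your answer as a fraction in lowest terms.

Elan's mother's ABO genotype from BO × BO: 1/4 BB, 1/2 BO, 1/4 OO.
Crossing each possibility with the father OO and summing P(type B): 1/4·1 + 1/2·1/2 + 1/4·0 = 1/2.
Similarly for Rh via the mother's Rh distribution: P(Rh+) = 5/8.
Independent loci: 1/2 × 5/8 = 5/16.

5/16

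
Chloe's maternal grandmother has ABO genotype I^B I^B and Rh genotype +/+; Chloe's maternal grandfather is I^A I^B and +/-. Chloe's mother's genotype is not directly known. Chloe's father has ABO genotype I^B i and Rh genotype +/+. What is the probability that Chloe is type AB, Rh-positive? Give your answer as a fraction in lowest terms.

1/8

Chloe's mother's ABO genotype from I^B I^B × I^A I^B: 1/2 I^A I^B, 1/2 I^B I^B.
Crossing each possibility with the father I^B i and summing P(type AB): 1/2·1/4 + 1/2·0 = 1/8.
Similarly for Rh via the mother's Rh distribution: P(Rh+) = 1.
Independent loci: 1/8 × 1 = 1/8.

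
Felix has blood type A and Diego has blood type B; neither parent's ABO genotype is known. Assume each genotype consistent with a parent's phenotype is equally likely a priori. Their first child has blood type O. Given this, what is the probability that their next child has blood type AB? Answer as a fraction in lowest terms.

Possible genotypes: Felix ∈ {AA, AO}; Diego ∈ {BB, BO}.
Weight each parental genotype pair by prior × P(type-O child):
  AO × BO: posterior weight 1; P(next child type AB) = 1/4.
Weighted sum = 1/4.

1/4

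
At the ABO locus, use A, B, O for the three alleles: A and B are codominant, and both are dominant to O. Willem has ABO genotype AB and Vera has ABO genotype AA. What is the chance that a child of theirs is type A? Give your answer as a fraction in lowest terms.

ABO cross AB × AA → offspring phenotypes: 1/2 A, 1/2 AB.
So P(type A) = 1/2.

1/2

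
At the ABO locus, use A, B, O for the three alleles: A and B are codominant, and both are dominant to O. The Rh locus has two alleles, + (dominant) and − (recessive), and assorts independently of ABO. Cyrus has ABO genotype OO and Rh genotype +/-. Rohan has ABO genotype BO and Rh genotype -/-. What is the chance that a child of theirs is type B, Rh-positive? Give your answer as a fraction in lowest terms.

ABO cross OO × BO → offspring phenotypes: 1/2 O, 1/2 B.
Rh cross +/- × -/- → 1/2 Rh+, 1/2 Rh-.
Independent loci: P(type B, Rh-positive) = 1/2 × 1/2 = 1/4.

1/4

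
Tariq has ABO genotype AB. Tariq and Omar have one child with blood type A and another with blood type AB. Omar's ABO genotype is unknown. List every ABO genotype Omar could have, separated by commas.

For each candidate genotype of Omar, check whether crossing it with AB can produce every observed child phenotype.
  AA → possible child types {A, AB} ✓
  AB → possible child types {A, B, AB} ✓
  AO → possible child types {A, B, AB} ✓
  BB → possible child types {B, AB} ✗
  BO → possible child types {A, B, AB} ✓
  OO → possible child types {A, B} ✗

AA, AB, AO, BO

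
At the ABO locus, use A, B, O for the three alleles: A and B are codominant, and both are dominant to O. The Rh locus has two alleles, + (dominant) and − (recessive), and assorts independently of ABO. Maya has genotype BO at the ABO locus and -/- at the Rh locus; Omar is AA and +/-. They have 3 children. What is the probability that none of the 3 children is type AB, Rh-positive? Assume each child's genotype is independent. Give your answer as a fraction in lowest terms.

ABO cross BO × AA → 1/2 A, 1/2 AB.
Rh cross -/- × +/- → 1/2 Rh+, 1/2 Rh-; so P(type AB, Rh-positive) = 1/2 × 1/2 = 1/4 per child.
P(not type AB, Rh-positive) = 3/4 for one child; (3/4)^3 = 27/64.

27/64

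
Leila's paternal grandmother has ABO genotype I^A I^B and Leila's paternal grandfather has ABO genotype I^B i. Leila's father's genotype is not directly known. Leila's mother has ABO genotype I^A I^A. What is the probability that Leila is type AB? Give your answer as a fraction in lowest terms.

1/2

Leila's father's ABO genotype from I^A I^B × I^B i: 1/4 I^A I^B, 1/4 I^A i, 1/4 I^B I^B, 1/4 I^B i.
Crossing each possibility with the mother I^A I^A and summing P(type AB): 1/4·1/2 + 1/4·0 + 1/4·1 + 1/4·1/2 = 1/2.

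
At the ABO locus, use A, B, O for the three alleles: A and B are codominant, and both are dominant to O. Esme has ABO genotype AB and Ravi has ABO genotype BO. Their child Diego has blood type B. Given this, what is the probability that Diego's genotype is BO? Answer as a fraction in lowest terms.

1/2

Cross AB × BO → 1/4 AB, 1/4 AO, 1/4 BB, 1/4 BO.
Type-B genotypes among offspring: BB (1/4), BO (1/4); total 1/2.
P(BO | type B) = (1/4) / (1/2) = 1/2.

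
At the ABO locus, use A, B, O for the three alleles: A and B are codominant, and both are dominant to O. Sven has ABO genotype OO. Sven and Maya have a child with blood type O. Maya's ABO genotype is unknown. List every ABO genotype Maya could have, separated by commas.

For each candidate genotype of Maya, check whether crossing it with OO can produce every observed child phenotype.
  AA → possible child types {A} ✗
  AB → possible child types {A, B} ✗
  AO → possible child types {O, A} ✓
  BB → possible child types {B} ✗
  BO → possible child types {O, B} ✓
  OO → possible child types {O} ✓

AO, BO, OO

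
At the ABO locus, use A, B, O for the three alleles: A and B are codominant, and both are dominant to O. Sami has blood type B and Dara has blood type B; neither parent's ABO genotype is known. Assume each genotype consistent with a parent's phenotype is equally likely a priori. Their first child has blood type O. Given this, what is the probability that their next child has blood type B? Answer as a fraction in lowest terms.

3/4

Possible genotypes: Sami ∈ {BB, BO}; Dara ∈ {BB, BO}.
Weight each parental genotype pair by prior × P(type-O child):
  BO × BO: posterior weight 1; P(next child type B) = 3/4.
Weighted sum = 3/4.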